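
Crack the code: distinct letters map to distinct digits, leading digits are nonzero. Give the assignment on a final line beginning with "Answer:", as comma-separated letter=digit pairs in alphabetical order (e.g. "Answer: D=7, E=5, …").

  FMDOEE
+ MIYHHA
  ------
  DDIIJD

Step 1. [col 1: E + A ≡ D (mod 10)] several values work for E in column 1 (E + A ≡ D (mod 10), carry-in 0); try E=8, so E=8.
Step 2. [col 1: E + A ≡ D (mod 10)] no forcing yet in column 1 (carry-in 0); D=7 is free and consistent — try it ⇒ D=7.
Step 3. [col 1: E + A ≡ D (mod 10)] column 1: given E=8, D=7, carry-in 0, and digits 7,8 already taken and all letters distinct, E+A≡D (mod 10) forces A=9, so A=9.
Step 4. [col 2: E + H ≡ J (mod 10)] column 2 (E + H ≡ J (mod 10), carry-in 1) doesn't pin H yet; pick H=4 and continue. So H=4.
Step 5. [col 2: E + H ≡ J (mod 10)] column 2: given E=8, H=4, carry-in 1, and digits 4,7,8,9 already taken and all letters distinct, E+H≡J (mod 10) forces J=3 ⇒ J=3.
Step 6. [col 3: O + H ≡ I (mod 10)] O=5 is one option consistent with column 3 (O + H ≡ I (mod 10), carry-in 1) — take it, so O=5.
Step 7. [col 3: O + H ≡ I (mod 10)] in column 3 we have O+H≡I with carry-in 1; given O=5, H=4 and digits 3,4,5,7,8,9 already taken and all letters distinct, that pins I to 0. So I=0.
Step 8. [col 4: D + Y ≡ I (mod 10)] column 4: given D=7, I=0, carry-in 1, and digits 0,3,4,5,7,8,9 already taken and all letters distinct, D+Y≡I (mod 10) forces Y=2, so Y=2.
Step 9. [col 5: M + I ≡ D (mod 10)] column 5 reads M+I+carry(1)=D with I=0, D=7; with digits 0,2,3,4,5,7,8,9 already taken and all letters distinct, the only value for M is 6. So M=6.
Step 10. [col 6: F + M ≡ D (mod 10)] in column 6 we have F+M≡D with carry-in 0; given M=6, D=7 and digits 0,2,3,4,5,6,7,8,9 already taken and all letters distinct, that pins F to 1. So F=1.

Answer: A=9, D=7, E=8, F=1, H=4, I=0, J=3, M=6, O=5, Y=2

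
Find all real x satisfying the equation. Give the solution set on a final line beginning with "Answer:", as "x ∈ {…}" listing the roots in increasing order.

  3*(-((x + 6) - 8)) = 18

Step 1. [3*(-((x + 6) - 8)) = 18] LHS = 3·(…); ÷3 both sides ⇒ div: -((x + 6) - 8) = 6.
Step 2. [-((x + 6) - 8) = 6] LHS negated; negate both sides ⇒ neg: (x + 6) - 8 = -6.
Step 3. [(x + 6) - 8 = -6] peel the -8: add 8 from each side. So sub: x + 6 = 2.
Step 4. [x + 6 = 2] +6 is outermost — subtract 6 both sides, so sub: x = -4.

Answer: x ∈ {-4}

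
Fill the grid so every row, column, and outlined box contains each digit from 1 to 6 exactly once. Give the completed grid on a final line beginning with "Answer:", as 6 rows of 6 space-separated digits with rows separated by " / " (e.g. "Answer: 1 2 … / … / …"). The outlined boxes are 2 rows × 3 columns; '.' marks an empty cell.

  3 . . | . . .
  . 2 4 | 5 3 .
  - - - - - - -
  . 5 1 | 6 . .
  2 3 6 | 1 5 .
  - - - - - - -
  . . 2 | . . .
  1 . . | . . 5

Step 1. [r2c6∈{1,6}] row 2 places 1 nowhere but r2c6, so r2c6=1.
Step 2. [r4c6∈{4}] r4c6's peers cover all but 4. So r4c6=4.
Step 3. [r3c5∈{2}] r3c5 has the single candidate 2 ⇒ r3c5=2.
Step 4. [r6c4∈{2,3,4}] in row 6, 2 fits only at r6c4. So r6c4=2.
Step 5. [r2c1∈{6}] r2c1 has the single candidate 6, so r2c1=6.
Step 6. [r5c4∈{3,4}] across col 4, 3 lands solely at r5c4 ⇒ r5c4=3.
Step 7. [r5c6∈{6}] r5c6 is down to just 6 ⇒ r5c6=6.
Step 8. [r5c2∈{4}] nothing but 4 survives at r5c2. So r5c2=4.
Step 9. [r1c4∈{4}] r1c4's peers cover all but 4. So r1c4=4.
Step 10. [r6c2∈{6}] nothing but 6 survives at r6c2, so r6c2=6.
Step 11. [r3c6∈{3}] only 3 remains possible at r3c6 ⇒ r3c6=3.
Step 12. [r6c5∈{4}] r6c5 is down to just 4, so r6c5=4.
Step 13. [r6c3∈{3}] r6c3 is down to just 3, so r6c3=3.
Step 14. [r5c5∈{1}] r5c5 is down to just 1 ⇒ r5c5=1.
Step 15. [r1c3∈{5}] r1c3 has the single candidate 5, so r1c3=5.
Step 16. [r1c2∈{1}] r1c2 is down to just 1. So r1c2=1.
Step 17. [r1c6∈{2}] nothing but 2 survives at r1c6. So r1c6=2.
Step 18. [r1c5∈{6}] only 6 remains possible at r1c5. So r1c5=6.
Step 19. [r3c1∈{4}] r3c1 is down to just 4. So r3c1=4.
Step 20. [r5c1∈{5}] r5c1 has the single candidate 5, so r5c1=5.

Answer: 3 1 5 4 6 2 / 6 2 4 5 3 1 / 4 5 1 6 2 3 / 2 3 6 1 5 4 / 5 4 2 3 1 6 / 1 6 3 2 4 5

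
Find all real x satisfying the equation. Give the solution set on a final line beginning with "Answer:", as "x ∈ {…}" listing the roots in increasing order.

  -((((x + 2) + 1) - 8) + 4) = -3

Step 1. [-((((x + 2) + 1) - 8) + 4) = -3] LHS negated; negate both sides, so neg: (((x + 2) + 1) - 8) + 4 = 3.
Step 2. [(((x + 2) + 1) - 8) + 4 = 3] 4 comes off first (subtract 4). So sub: ((x + 2) + 1) - 8 = -1.
Step 3. [((x + 2) + 1) - 8 = -1] -8 is outermost — add 8 both sides ⇒ sub: (x + 2) + 1 = 7.
Step 4. [(x + 2) + 1 = 7] the outer +1 inverts by subtracting 1. So sub: x + 2 = 6.
Step 5. [x + 2 = 6] 2 comes off first (subtract 2) ⇒ sub: x = 4.

Answer: x ∈ {4}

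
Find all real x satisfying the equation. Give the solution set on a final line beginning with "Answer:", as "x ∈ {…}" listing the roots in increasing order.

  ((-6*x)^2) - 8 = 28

Step 1. [((-6*x)^2) - 8 = 28] 8 comes off first (add 8), so sub: (-6*x)^2 = 36.
Step 2. [(-6*x)^2 = 36] LHS squared, RHS 36 ≥ 0: apply √ (±). So sqrt: -6*x = 6 or -6.
Step 3. [-6*x = 6 or -6] LHS = -6·(…); ÷-6 both sides ⇒ div: x = -1 or 1.

Answer: x ∈ {-1, 1}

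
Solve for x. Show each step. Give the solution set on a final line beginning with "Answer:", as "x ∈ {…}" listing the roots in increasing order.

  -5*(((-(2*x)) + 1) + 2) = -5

Step 1. [-5*(((-(2*x)) + 1) + 2) = -5] divide by the outer -5, so div: ((-(2*x)) + 1) + 2 = 1.
Step 2. [((-(2*x)) + 1) + 2 = 1] peel the +2: subtract 2 from each side, so sub: (-(2*x)) + 1 = -1.
Step 3. [(-(2*x)) + 1 = -1] +1 is outermost — subtract 1 both sides. So sub: -(2*x) = -2.
Step 4. [-(2*x) = -2] leading − — multiply by −1. So neg: 2*x = 2.
Step 5. [2*x = 2] 2·(inner) — divide through by 2 ⇒ div: x = 1.

Answer: x ∈ {1}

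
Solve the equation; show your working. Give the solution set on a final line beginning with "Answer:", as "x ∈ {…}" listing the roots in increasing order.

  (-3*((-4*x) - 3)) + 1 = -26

Step 1. [(-3*((-4*x) - 3)) + 1 = -26] the outer +1 inverts by subtracting 1. So sub: -3*((-4*x) - 3) = -27.
Step 2. [-3*((-4*x) - 3) = -27] divide by the outer -3, so div: (-4*x) - 3 = 9.
Step 3. [(-4*x) - 3 = 9] the outer -3 inverts by adding 3 ⇒ sub: -4*x = 12.
Step 4. [-4*x = 12] -4 out front; divide by -4 ⇒ div: x = -3.

Answer: x ∈ {-3}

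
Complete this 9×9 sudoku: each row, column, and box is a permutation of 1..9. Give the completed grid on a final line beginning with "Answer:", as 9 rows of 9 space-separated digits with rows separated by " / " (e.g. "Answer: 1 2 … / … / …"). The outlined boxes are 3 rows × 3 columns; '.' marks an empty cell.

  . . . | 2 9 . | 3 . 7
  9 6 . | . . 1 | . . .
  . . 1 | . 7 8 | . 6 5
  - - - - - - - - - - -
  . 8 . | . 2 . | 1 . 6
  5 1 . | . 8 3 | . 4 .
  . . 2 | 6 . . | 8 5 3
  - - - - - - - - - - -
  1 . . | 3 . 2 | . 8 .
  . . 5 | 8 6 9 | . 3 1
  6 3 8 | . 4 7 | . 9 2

Step 1. [r1c3∈{4}] r1c3's peers cover all but 4, so r1c3=4.
Step 2. [r6c2∈{4,7,9}] row 6 places 9 nowhere but r6c2 ⇒ r6c2=9.
Step 3. [r6c1∈{4,7}] row 6 places 7 nowhere but r6c1. So r6c1=7.
Step 4. [r4c4∈{4,5,7,9}] in row 4, 9 fits only at r4c4, so r4c4=9.
Step 5. [r7c9∈{4}] r7c9 is down to just 4 ⇒ r7c9=4.
Step 6. [r5c7∈{2,7,9}] r5c7 is the only open cell in row 5 admitting 2, so r5c7=2.
Step 7. [r3c1∈{2,3}] in row 3, 3 fits only at r3c1. So r3c1=3.
Step 8. [r7c2∈{7}] only 7 remains possible at r7c2, so r7c2=7.
Step 9. [r7c5∈{5}] r7c5 has the single candidate 5 ⇒ r7c5=5.
Step 10. [r3c4∈{4}] r3c4's peers cover all but 4. So r3c4=4.
Step 11. [r8c1∈{2,4}] r8c1 is the only open cell in col 1 admitting 2 ⇒ r8c1=2.
Step 12. [r4c6∈{4,5}] row 4 places 5 nowhere but r4c6 ⇒ r4c6=5.
Step 13. [r1c6∈{6}] only 6 remains possible at r1c6 ⇒ r1c6=6.
Step 14. [r3c2∈{2}] only 2 remains possible at r3c2 ⇒ r3c2=2.
Step 15. [r6c6∈{4}] only 4 remains possible at r6c6 ⇒ r6c6=4.
Step 16. [r2c3∈{7}] r2c3 has the single candidate 7. So r2c3=7.
Step 17. [r2c9∈{8}] r2c9 is down to just 8 ⇒ r2c9=8.
Step 18. [r2c4∈{5}] nothing but 5 survives at r2c4, so r2c4=5.
Step 19. [r1c8∈{1}] only 1 remains possible at r1c8, so r1c8=1.
Step 20. [r4c3∈{3}] r4c3's peers cover all but 3 ⇒ r4c3=3.
Step 21. [r9c4∈{1}] r9c4's peers cover all but 1. So r9c4=1.
Step 22. [r3c7∈{9}] only 9 remains possible at r3c7, so r3c7=9.
Step 23. [r4c1∈{4}] r4c1 has the single candidate 4. So r4c1=4.
Step 24. [r1c1∈{8}] r1c1 has the single candidate 8, so r1c1=8.
Step 25. [r1c2∈{5}] only 5 remains possible at r1c2, so r1c2=5.
Step 26. [r2c5∈{3}] r2c5 is down to just 3, so r2c5=3.
Step 27. [r4c8∈{7}] r4c8's peers cover all but 7. So r4c8=7.
Step 28. [r9c7∈{5}] r9c7 is down to just 5, so r9c7=5.
Step 29. [r7c7∈{6}] r7c7 is down to just 6. So r7c7=6.
Step 30. [r2c8∈{2}] r2c8 is down to just 2 ⇒ r2c8=2.
Step 31. [r5c3∈{6}] only 6 remains possible at r5c3. So r5c3=6.
Step 32. [r8c2∈{4}] r8c2 is down to just 4. So r8c2=4.
Step 33. [r5c9∈{9}] only 9 remains possible at r5c9. So r5c9=9.
Step 34. [r2c7∈{4}] r2c7's peers cover all but 4 ⇒ r2c7=4.
Step 35. [r8c7∈{7}] r8c7 has the single candidate 7 ⇒ r8c7=7.
Step 36. [r5c4∈{7}] r5c4 has the single candidate 7. So r5c4=7.
Step 37. [r6c5∈{1}] nothing but 1 survives at r6c5. So r6c5=1.
Step 38. [r7c3∈{9}] nothing but 9 survives at r7c3. So r7c3=9.

Answer: 8 5 4 2 9 6 3 1 7 / 9 6 7 5 3 1 4 2 8 / 3 2 1 4 7 8 9 6 5 / 4 8 3 9 2 5 1 7 6 / 5 1 6 7 8 3 2 4 9 / 7 9 2 6 1 4 8 5 3 / 1 7 9 3 5 2 6 8 4 / 2 4 5 8 6 9 7 3 1 / 6 3 8 1 4 7 5 9 2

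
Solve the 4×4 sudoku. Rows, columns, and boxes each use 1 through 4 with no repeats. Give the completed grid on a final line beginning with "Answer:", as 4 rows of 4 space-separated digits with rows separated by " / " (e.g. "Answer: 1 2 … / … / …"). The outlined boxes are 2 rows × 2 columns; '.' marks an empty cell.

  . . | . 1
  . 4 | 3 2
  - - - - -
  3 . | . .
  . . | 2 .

Step 1. [r3c4∈{4}] r3c4's peers cover all but 4 ⇒ r3c4=4.
Step 2. [r4c2∈{1}] r4c2 has the single candidate 1. So r4c2=1.
Step 3. [r1c1∈{2}] only 2 remains possible at r1c1. So r1c1=2.
Step 4. [r4c1∈{4}] r4c1's peers cover all but 4. So r4c1=4.
Step 5. [r3c2∈{2}] r3c2's peers cover all but 2 ⇒ r3c2=2.
Step 6. [r1c2∈{3}] r1c2's peers cover all but 3. So r1c2=3.
Step 7. [r4c4∈{3}] nothing but 3 survives at r4c4, so r4c4=3.
Step 8. [r1c3∈{4}] r1c3 is down to just 4 ⇒ r1c3=4.
Step 9. [r2c1∈{1}] r2c1's peers cover all but 1, so r2c1=1.
Step 10. [r3c3∈{1}] r3c3's peers cover all but 1 ⇒ r3c3=1.

Answer: 2 3 4 1 / 1 4 3 2 / 3 2 1 4 / 4 1 2 3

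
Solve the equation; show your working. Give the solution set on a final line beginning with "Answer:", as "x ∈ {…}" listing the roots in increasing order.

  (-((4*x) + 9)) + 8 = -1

Step 1. [(-((4*x) + 9)) + 8 = -1] +8 is outermost — subtract 8 both sides. So sub: -((4*x) + 9) = -9.
Step 2. [-((4*x) + 9) = -9] LHS negated; negate both sides ⇒ neg: (4*x) + 9 = 9.
Step 3. [(4*x) + 9 = 9] the outer +9 inverts by subtracting 9. So sub: 4*x = 0.
Step 4. [4*x = 0] 4 out front; divide by 4 ⇒ div: x = 0.

Answer: x ∈ {0}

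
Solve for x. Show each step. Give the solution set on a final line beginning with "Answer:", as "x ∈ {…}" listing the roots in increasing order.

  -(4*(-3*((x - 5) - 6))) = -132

Step 1. [-(4*(-3*((x - 5) - 6))) = -132] leading − — multiply by −1, so neg: 4*(-3*((x - 5) - 6)) = 132.
Step 2. [4*(-3*((x - 5) - 6)) = 132] divide by the outer 4. So div: -3*((x - 5) - 6) = 33.
Step 3. [-3*((x - 5) - 6) = 33] divide by the outer -3, so div: (x - 5) - 6 = -11.
Step 4. [(x - 5) - 6 = -11] add 6: x sits inside (… - 6) ⇒ sub: x - 5 = -5.
Step 5. [x - 5 = -5] 5 comes off first (add 5). So sub: x = 0.

Answer: x ∈ {0}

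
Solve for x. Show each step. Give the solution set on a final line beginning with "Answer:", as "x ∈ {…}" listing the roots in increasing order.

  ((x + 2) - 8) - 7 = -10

Step 1. [((x + 2) - 8) - 7 = -10] peel the -7: add 7 from each side. So sub: (x + 2) - 8 = -3.
Step 2. [(x + 2) - 8 = -3] peel the -8: add 8 from each side ⇒ sub: x + 2 = 5.
Step 3. [x + 2 = 5] the outer +2 inverts by subtracting 2 ⇒ sub: x = 3.

Answer: x ∈ {3}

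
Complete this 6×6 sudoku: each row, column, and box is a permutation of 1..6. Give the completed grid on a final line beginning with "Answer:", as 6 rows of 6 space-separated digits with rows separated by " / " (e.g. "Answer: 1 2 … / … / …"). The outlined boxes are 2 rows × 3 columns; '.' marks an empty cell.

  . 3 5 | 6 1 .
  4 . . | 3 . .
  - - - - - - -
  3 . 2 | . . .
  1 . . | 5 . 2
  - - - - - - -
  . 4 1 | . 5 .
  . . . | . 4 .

Step 1. [r4c2∈{6}] r4c2's peers cover all but 6. So r4c2=6.
Step 2. [r6c1∈{2,5,6}] r6c1 is the only open cell in col 1 admitting 5, so r6c1=5.
Step 3. [r5c1∈{2,6}] 6 has one home in col 1: r5c1, so r5c1=6.
Step 4. [r6c6∈{1,3,6}] r6c6 is the only open cell in row 6 admitting 6, so r6c6=6.
Step 5. [r6c4∈{1,2}] r6c4 is the only open cell in row 6 admitting 1. So r6c4=1.
Step 6. [r2c5∈{2}] r2c5 is down to just 2, so r2c5=2.
Step 7. [r3c6∈{1,4}] r3c6 is the only open cell in row 3 admitting 1. So r3c6=1.
Step 8. [r3c2∈{5}] only 5 remains possible at r3c2, so r3c2=5.
Step 9. [r1c6∈{4}] only 4 remains possible at r1c6, so r1c6=4.
Step 10. [r5c6∈{3}] r5c6 is down to just 3. So r5c6=3.
Step 11. [r1c1∈{2}] r1c1 is down to just 2 ⇒ r1c1=2.
Step 12. [r2c2∈{1}] only 1 remains possible at r2c2, so r2c2=1.
Step 13. [r2c3∈{6}] r2c3 is down to just 6. So r2c3=6.
Step 14. [r4c3∈{4}] only 4 remains possible at r4c3, so r4c3=4.
Step 15. [r4c5∈{3}] r4c5's peers cover all but 3, so r4c5=3.
Step 16. [r5c4∈{2}] r5c4's peers cover all but 2. So r5c4=2.
Step 17. [r3c4∈{4}] r3c4 is down to just 4. So r3c4=4.
Step 18. [r6c3∈{3}] r6c3's peers cover all but 3. So r6c3=3.
Step 19. [r2c6∈{5}] r2c6 is down to just 5. So r2c6=5.
Step 20. [r3c5∈{6}] r3c5's peers cover all but 6 ⇒ r3c5=6.
Step 21. [r6c2∈{2}] r6c2's peers cover all but 2, so r6c2=2.

Answer: 2 3 5 6 1 4 / 4 1 6 3 2 5 / 3 5 2 4 6 1 / 1 6 4 5 3 2 / 6 4 1 2 5 3 / 5 2 3 1 4 6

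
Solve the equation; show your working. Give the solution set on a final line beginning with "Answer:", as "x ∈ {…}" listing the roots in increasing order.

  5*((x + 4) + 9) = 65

Step 1. [5*((x + 4) + 9) = 65] divide by the outer 5 ⇒ div: (x + 4) + 9 = 13.
Step 2. [(x + 4) + 9 = 13] subtract 9: x sits inside (… + 9). So sub: x + 4 = 4.
Step 3. [x + 4 = 4] 4 comes off first (subtract 4). So sub: x = 0.

Answer: x ∈ {0}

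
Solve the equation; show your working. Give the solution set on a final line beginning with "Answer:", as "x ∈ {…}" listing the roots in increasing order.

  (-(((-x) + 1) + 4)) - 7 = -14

Step 1. [(-(((-x) + 1) + 4)) - 7 = -14] 7 comes off first (add 7) ⇒ sub: -(((-x) + 1) + 4) = -7.
Step 2. [-(((-x) + 1) + 4) = -7] flip signs both sides ⇒ neg: ((-x) + 1) + 4 = 7.
Step 3. [((-x) + 1) + 4 = 7] peel the +4: subtract 4 from each side, so sub: (-x) + 1 = 3.
Step 4. [(-x) + 1 = 3] peel the +1: subtract 1 from each side, so sub: -x = 2.
Step 5. [-x = 2] LHS negated; negate both sides, so neg: x = -2.

Answer: x ∈ {-2}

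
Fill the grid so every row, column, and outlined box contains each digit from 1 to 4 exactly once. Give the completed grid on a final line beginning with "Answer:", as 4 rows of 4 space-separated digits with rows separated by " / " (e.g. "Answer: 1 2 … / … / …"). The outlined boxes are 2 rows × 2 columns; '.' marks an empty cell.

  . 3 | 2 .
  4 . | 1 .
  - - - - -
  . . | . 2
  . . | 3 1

Step 1. [r3c2∈{1,4}] in col 2, 1 fits only at r3c2 ⇒ r3c2=1.
Step 2. [r4c1∈{2}] only 2 remains possible at r4c1. So r4c1=2.
Step 3. [r1c1∈{1}] r1c1 is down to just 1 ⇒ r1c1=1.
Step 4. [r3c3∈{4}] r3c3 has the single candidate 4, so r3c3=4.
Step 5. [r2c2∈{2}] r2c2 is down to just 2, so r2c2=2.
Step 6. [r4c2∈{4}] nothing but 4 survives at r4c2. So r4c2=4.
Step 7. [r1c4∈{4}] nothing but 4 survives at r1c4 ⇒ r1c4=4.
Step 8. [r2c4∈{3}] r2c4 has the single candidate 3 ⇒ r2c4=3.
Step 9. [r3c1∈{3}] nothing but 3 survives at r3c1. So r3c1=3.

Answer: 1 3 2 4 / 4 2 1 3 / 3 1 4 2 / 2 4 3 1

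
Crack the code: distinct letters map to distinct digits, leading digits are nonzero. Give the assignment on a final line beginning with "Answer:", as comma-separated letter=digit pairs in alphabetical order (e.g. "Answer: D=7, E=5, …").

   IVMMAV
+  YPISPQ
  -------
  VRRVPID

Step 1. [col 1: V + Q ≡ D (mod 10)] several values work for V in column 1 (V + Q ≡ D (mod 10), carry-in 0); try V=1, so V=1.
Step 2. [col 1: V + Q ≡ D (mod 10)] several values work for Q in column 1 (V + Q ≡ D (mod 10), carry-in 0); try Q=5 ⇒ Q=5.
Step 3. [col 1: V + Q ≡ D (mod 10)] column 1 reads V+Q+carry(0)=D with V=1, Q=5; with digits 1,5 already taken and all letters distinct, the only value for D is 6. So D=6.
Step 4. [col 2: A + P ≡ I (mod 10)] I=7 is one option consistent with column 2 (A + P ≡ I (mod 10), carry-in 0) — take it. So I=7.
Step 5. [col 2: A + P ≡ I (mod 10)] P=8 is one option consistent with column 2 (A + P ≡ I (mod 10), carry-in 0) — take it, so P=8.
Step 6. [col 2: A + P ≡ I (mod 10)] column 2 reads A+P+carry(0)=I with P=8, I=7; with digits 1,5,6,7,8 already taken and all letters distinct, the only value for A is 9, so A=9.
Step 7. [col 3: M + S ≡ P (mod 10)] M=4 is one option consistent with column 3 (M + S ≡ P (mod 10), carry-in 1) — take it, so M=4.
Step 8. [col 3: M + S ≡ P (mod 10)] from column 3 (M=4, P=8, carry-in 1, digits 1,4,5,6,7,8,9 already taken and all letters distinct): S must equal 3. So S=3.
Step 9. [col 5: V + P ≡ R (mod 10)] in column 5 we have V+P≡R with carry-in 1; given V=1, P=8 and digits 1,3,4,5,6,7,8,9 already taken and all letters distinct, that pins R to 0, so R=0.
Step 10. [col 6: I + Y ≡ R (mod 10)] column 6: given I=7, R=0, carry-in 1, and digits 0,1,3,4,5,6,7,8,9 already taken and all letters distinct, I+Y≡R (mod 10) forces Y=2. So Y=2.

Answer: A=9, D=6, I=7, M=4, P=8, Q=5, R=0, S=3, V=1, Y=2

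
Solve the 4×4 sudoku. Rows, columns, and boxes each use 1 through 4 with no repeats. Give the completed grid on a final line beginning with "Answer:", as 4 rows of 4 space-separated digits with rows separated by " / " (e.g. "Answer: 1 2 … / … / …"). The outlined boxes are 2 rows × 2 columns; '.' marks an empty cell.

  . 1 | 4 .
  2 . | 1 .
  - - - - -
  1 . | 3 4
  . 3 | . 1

Step 1. [r1c4∈{2,3}] in row 1, 2 fits only at r1c4. So r1c4=2.
Step 2. [r2c4∈{3}] r2c4's peers cover all but 3 ⇒ r2c4=3.
Step 3. [r4c1∈{4}] r4c1's peers cover all but 4 ⇒ r4c1=4.
Step 4. [r1c1∈{3}] r1c1 has the single candidate 3 ⇒ r1c1=3.
Step 5. [r3c2∈{2}] only 2 remains possible at r3c2. So r3c2=2.
Step 6. [r4c3∈{2}] nothing but 2 survives at r4c3, so r4c3=2.
Step 7. [r2c2∈{4}] r2c2's peers cover all but 4 ⇒ r2c2=4.

Answer: 3 1 4 2 / 2 4 1 3 / 1 2 3 4 / 4 3 2 1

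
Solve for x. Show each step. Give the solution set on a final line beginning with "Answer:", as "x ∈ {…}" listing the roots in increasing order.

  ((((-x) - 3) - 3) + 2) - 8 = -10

Step 1. [((((-x) - 3) - 3) + 2) - 8 = -10] 8 comes off first (add 8) ⇒ sub: (((-x) - 3) - 3) + 2 = -2.
Step 2. [(((-x) - 3) - 3) + 2 = -2] +2 is outermost — subtract 2 both sides ⇒ sub: ((-x) - 3) - 3 = -4.
Step 3. [((-x) - 3) - 3 = -4] -3 is outermost — add 3 both sides ⇒ sub: (-x) - 3 = -1.
Step 4. [(-x) - 3 = -1] add 3: x sits inside (… - 3). So sub: -x = 2.
Step 5. [-x = 2] LHS negated; negate both sides ⇒ neg: x = -2.

Answer: x ∈ {-2}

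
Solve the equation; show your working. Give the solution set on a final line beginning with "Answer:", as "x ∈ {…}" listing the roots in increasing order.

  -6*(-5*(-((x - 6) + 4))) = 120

Step 1. [-6*(-5*(-((x - 6) + 4))) = 120] leading coefficient -6: divide by -6, so div: -5*(-((x - 6) + 4)) = -20.
Step 2. [-5*(-((x - 6) + 4)) = -20] leading coefficient -5: divide by -5, so div: -((x - 6) + 4) = 4.
Step 3. [-((x - 6) + 4) = 4] LHS negated; negate both sides ⇒ neg: (x - 6) + 4 = -4.
Step 4. [(x - 6) + 4 = -4] subtract 4: x sits inside (… + 4) ⇒ sub: x - 6 = -8.
Step 5. [x - 6 = -8] peel the -6: add 6 from each side, so sub: x = -2.

Answer: x ∈ {-2}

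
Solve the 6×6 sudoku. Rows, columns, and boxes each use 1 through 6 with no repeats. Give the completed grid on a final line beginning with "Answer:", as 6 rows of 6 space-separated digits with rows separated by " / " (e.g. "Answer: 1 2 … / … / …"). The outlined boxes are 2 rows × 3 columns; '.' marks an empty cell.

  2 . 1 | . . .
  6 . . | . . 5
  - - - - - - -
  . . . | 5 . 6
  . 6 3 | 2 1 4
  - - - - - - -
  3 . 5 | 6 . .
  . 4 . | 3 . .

Step 1. [r2c5∈{2,3,4}] in row 2, 2 fits only at r2c5, so r2c5=2.
Step 2. [r6c1∈{1}] r6c1 has the single candidate 1. So r6c1=1.
Step 3. [r5c2∈{2}] r5c2 is down to just 2, so r5c2=2.
Step 4. [r1c6∈{3}] nothing but 3 survives at r1c6 ⇒ r1c6=3.
Step 5. [r2c3∈{4}] r2c3 has the single candidate 4. So r2c3=4.
Step 6. [r1c4∈{4}] only 4 remains possible at r1c4, so r1c4=4.
Step 7. [r4c1∈{5}] r4c1's peers cover all but 5 ⇒ r4c1=5.
Step 8. [r3c2∈{1}] r3c2 is down to just 1, so r3c2=1.
Step 9. [r2c2∈{3}] only 3 remains possible at r2c2 ⇒ r2c2=3.
Step 10. [r3c5∈{3}] r3c5 has the single candidate 3, so r3c5=3.
Step 11. [r6c5∈{5}] r6c5 is down to just 5, so r6c5=5.
Step 12. [r5c5∈{4}] only 4 remains possible at r5c5. So r5c5=4.
Step 13. [r1c5∈{6}] r1c5 has the single candidate 6. So r1c5=6.
Step 14. [r3c1∈{4}] r3c1's peers cover all but 4. So r3c1=4.
Step 15. [r2c4∈{1}] nothing but 1 survives at r2c4, so r2c4=1.
Step 16. [r5c6∈{1}] only 1 remains possible at r5c6. So r5c6=1.
Step 17. [r3c3∈{2}] r3c3 has the single candidate 2. So r3c3=2.
Step 18. [r6c3∈{6}] r6c3 is down to just 6, so r6c3=6.
Step 19. [r6c6∈{2}] r6c6 has the single candidate 2 ⇒ r6c6=2.
Step 20. [r1c2∈{5}] r1c2's peers cover all but 5 ⇒ r1c2=5.

Answer: 2 5 1 4 6 3 / 6 3 4 1 2 5 / 4 1 2 5 3 6 / 5 6 3 2 1 4 / 3 2 5 6 4 1 / 1 4 6 3 5 2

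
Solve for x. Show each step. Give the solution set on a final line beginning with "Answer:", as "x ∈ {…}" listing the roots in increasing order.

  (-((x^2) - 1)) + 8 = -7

Step 1. [(-((x^2) - 1)) + 8 = -7] 8 comes off first (subtract 8). So sub: -((x^2) - 1) = -15.
Step 2. [-((x^2) - 1) = -15] LHS negated; negate both sides ⇒ neg: (x^2) - 1 = 15.
Step 3. [(x^2) - 1 = 15] 1 comes off first (add 1), so sub: x^2 = 16.
Step 4. [x^2 = 16] √ both sides: 16 ≥ 0 gives two branches ⇒ sqrt: x = 4 or -4.

Answer: x ∈ {-4, 4}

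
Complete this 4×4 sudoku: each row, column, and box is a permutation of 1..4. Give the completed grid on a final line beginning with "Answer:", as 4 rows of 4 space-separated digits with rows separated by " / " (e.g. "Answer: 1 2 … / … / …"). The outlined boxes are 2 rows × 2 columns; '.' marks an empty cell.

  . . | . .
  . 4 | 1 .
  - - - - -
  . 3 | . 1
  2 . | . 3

Step 1. [r1c3∈{2,3,4}] across col 3, 3 lands solely at r1c3. So r1c3=3.
Step 2. [r1c2∈{1,2}] col 2 places 2 nowhere but r1c2. So r1c2=2.
Step 3. [r3c1∈{4}] nothing but 4 survives at r3c1 ⇒ r3c1=4.
Step 4. [r3c3∈{2}] only 2 remains possible at r3c3. So r3c3=2.
Step 5. [r1c4∈{4}] only 4 remains possible at r1c4, so r1c4=4.
Step 6. [r2c4∈{2}] r2c4 is down to just 2, so r2c4=2.
Step 7. [r4c2∈{1}] r4c2 is down to just 1 ⇒ r4c2=1.
Step 8. [r2c1∈{3}] only 3 remains possible at r2c1. So r2c1=3.
Step 9. [r4c3∈{4}] r4c3 has the single candidate 4 ⇒ r4c3=4.
Step 10. [r1c1∈{1}] r1c1 has the single candidate 1 ⇒ r1c1=1.

Answer: 1 2 3 4 / 3 4 1 2 / 4 3 2 1 / 2 1 4 3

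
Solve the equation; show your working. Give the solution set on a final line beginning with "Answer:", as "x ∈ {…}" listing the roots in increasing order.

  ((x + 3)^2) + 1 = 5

Step 1. [((x + 3)^2) + 1 = 5] 1 comes off first (subtract 1). So sub: (x + 3)^2 = 4.
Step 2. [(x + 3)^2 = 4] √ both sides: 4 ≥ 0 gives two branches ⇒ sqrt: x + 3 = 2 or -2.
Step 3. [x + 3 = 2 or -2] subtract 3: x sits inside (… + 3), so sub: x = -1 or -5.

Answer: x ∈ {-5, -1}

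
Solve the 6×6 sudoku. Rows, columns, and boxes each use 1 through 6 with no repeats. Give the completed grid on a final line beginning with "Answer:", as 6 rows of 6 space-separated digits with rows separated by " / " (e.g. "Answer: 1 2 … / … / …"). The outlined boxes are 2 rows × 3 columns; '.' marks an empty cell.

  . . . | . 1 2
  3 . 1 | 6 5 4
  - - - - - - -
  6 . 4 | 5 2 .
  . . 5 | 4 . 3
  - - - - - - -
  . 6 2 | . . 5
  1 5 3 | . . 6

Step 1. [r5c5∈{3,4}] 3 has one home in col 5: r5c5 ⇒ r5c5=3.
Step 2. [r4c2∈{1,2}] across row 4, 1 lands solely at r4c2 ⇒ r4c2=1.
Step 3. [r1c2∈{4}] nothing but 4 survives at r1c2 ⇒ r1c2=4.
Step 4. [r5c4∈{1}] r5c4's peers cover all but 1, so r5c4=1.
Step 5. [r2c2∈{2}] nothing but 2 survives at r2c2 ⇒ r2c2=2.
Step 6. [r4c5∈{6}] r4c5 has the single candidate 6. So r4c5=6.
Step 7. [r6c5∈{4}] r6c5's peers cover all but 4 ⇒ r6c5=4.
Step 8. [r3c2∈{3}] r3c2 has the single candidate 3, so r3c2=3.
Step 9. [r3c6∈{1}] r3c6's peers cover all but 1, so r3c6=1.
Step 10. [r6c4∈{2}] r6c4's peers cover all but 2, so r6c4=2.
Step 11. [r1c3∈{6}] r1c3 has the single candidate 6, so r1c3=6.
Step 12. [r4c1∈{2}] only 2 remains possible at r4c1 ⇒ r4c1=2.
Step 13. [r5c1∈{4}] only 4 remains possible at r5c1. So r5c1=4.
Step 14. [r1c1∈{5}] nothing but 5 survives at r1c1, so r1c1=5.
Step 15. [r1c4∈{3}] only 3 remains possible at r1c4, so r1c4=3.

Answer: 5 4 6 3 1 2 / 3 2 1 6 5 4 / 6 3 4 5 2 1 / 2 1 5 4 6 3 / 4 6 2 1 3 5 / 1 5 3 2 4 6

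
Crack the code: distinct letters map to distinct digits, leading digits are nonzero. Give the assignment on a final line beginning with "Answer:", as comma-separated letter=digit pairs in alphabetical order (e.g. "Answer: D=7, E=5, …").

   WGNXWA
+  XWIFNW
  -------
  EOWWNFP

Step 1. [E] the sum has 7 digits but both addends have 6; that extra leading digit E is the final carry, namely 1 ⇒ E=1.
Step 2. [col 1: A + W ≡ P (mod 10)] column 1 (A + W ≡ P (mod 10), carry-in 0) doesn't pin W yet; pick W=4 and continue ⇒ W=4.
Step 3. [col 1: A + W ≡ P (mod 10)] no forcing yet in column 1 (carry-in 0); A=3 is free and consistent — try it. So A=3.
Step 4. [col 1: A + W ≡ P (mod 10)] column 1 reads A+W+carry(0)=P with A=3, W=4; with digits 1,3,4 already taken and all letters distinct, the only value for P is 7. So P=7.
Step 5. [col 2: W + N ≡ F (mod 10)] column 2 (W + N ≡ F (mod 10), carry-in 0) doesn't pin F yet; pick F=2 and continue ⇒ F=2.
Step 6. [col 2: W + N ≡ F (mod 10)] from column 2 (W=4, F=2, carry-in 0, digits 1,2,3,4,7 already taken and all letters distinct): N must equal 8. So N=8.
Step 7. [col 3: X + F ≡ N (mod 10)] from column 3 (F=2, N=8, carry-in 1, digits 1,2,3,4,7,8 already taken and all letters distinct): X must equal 5 ⇒ X=5.
Step 8. [col 4: N + I ≡ W (mod 10)] column 4 reads N+I+carry(0)=W with N=8, W=4; with digits 1,2,3,4,5,7,8 already taken and all letters distinct, the only value for I is 6, so I=6.
Step 9. [col 5: G + W ≡ W (mod 10)] from column 5 (W=4, carry-in 1, digits 1,2,3,4,5,6,7,8 already taken and all letters distinct): G must equal 9, so G=9.
Step 10. [col 6: W + X ≡ O (mod 10)] column 6 reads W+X+carry(1)=O with W=4, X=5; with digits 1,2,3,4,5,6,7,8,9 already taken and all letters distinct, the only value for O is 0 ⇒ O=0.

Answer: A=3, E=1, F=2, G=9, I=6, N=8, O=0, P=7, W=4, X=5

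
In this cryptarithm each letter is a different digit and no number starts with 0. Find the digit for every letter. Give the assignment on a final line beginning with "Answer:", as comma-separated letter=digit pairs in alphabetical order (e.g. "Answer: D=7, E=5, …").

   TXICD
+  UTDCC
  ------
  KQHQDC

Step 1. [K] adding two 5-digit numbers gives at most 5+1 digits, and here it does — K is that final carry and must be 1 ⇒ K=1.
Step 2. [col 1: D + C ≡ C (mod 10)] from column 1 (nothing yet, carry-in 0, digits 1 already taken and all letters distinct): D must equal 0, so D=0.
Step 3. [col 1: D + C ≡ C (mod 10)] C=5 is one option consistent with column 1 (D + C ≡ C (mod 10), carry-in 0) — take it. So C=5.
Step 4. [col 3: I + D ≡ Q (mod 10)] several values work for Q in column 3 (I + D ≡ Q (mod 10), carry-in 1); try Q=3. So Q=3.
Step 5. [col 3: I + D ≡ Q (mod 10)] in column 3 we have I+D≡Q with carry-in 1; given D=0, Q=3 and digits 0,1,3,5 already taken and all letters distinct, that pins I to 2 ⇒ I=2.
Step 6. [col 4: X + T ≡ H (mod 10)] several values work for H in column 4 (X + T ≡ H (mod 10), carry-in 0); try H=7, so H=7.
Step 7. [col 4: X + T ≡ H (mod 10)] column 4 (X + T ≡ H (mod 10), carry-in 0) doesn't pin X yet; pick X=9 and continue. So X=9.
Step 8. [col 4: X + T ≡ H (mod 10)] column 4: given X=9, H=7, carry-in 0, and digits 0,1,2,3,5,7,9 already taken and all letters distinct, X+T≡H (mod 10) forces T=8, so T=8.
Step 9. [col 5: T + U ≡ Q (mod 10)] from column 5 (T=8, Q=3, carry-in 1, digits 0,1,2,3,5,7,8,9 already taken and all letters distinct): U must equal 4 ⇒ U=4.

Answer: C=5, D=0, H=7, I=2, K=1, Q=3, T=8, U=4, X=9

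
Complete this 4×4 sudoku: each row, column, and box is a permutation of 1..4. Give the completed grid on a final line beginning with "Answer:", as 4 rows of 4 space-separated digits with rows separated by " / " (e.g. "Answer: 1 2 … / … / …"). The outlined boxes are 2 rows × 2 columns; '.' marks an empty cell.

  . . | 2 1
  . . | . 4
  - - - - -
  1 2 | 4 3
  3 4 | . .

Step 1. [r1c2∈{3}] r1c2 has the single candidate 3. So r1c2=3.
Step 2. [r2c2∈{1}] r2c2's peers cover all but 1 ⇒ r2c2=1.
Step 3. [r2c3∈{3}] r2c3 is down to just 3 ⇒ r2c3=3.
Step 4. [r4c3∈{1}] nothing but 1 survives at r4c3. So r4c3=1.
Step 5. [r2c1∈{2}] r2c1's peers cover all but 2. So r2c1=2.
Step 6. [r4c4∈{2}] nothing but 2 survives at r4c4 ⇒ r4c4=2.
Step 7. [r1c1∈{4}] r1c1's peers cover all but 4 ⇒ r1c1=4.

Answer: 4 3 2 1 / 2 1 3 4 / 1 2 4 3 / 3 4 1 2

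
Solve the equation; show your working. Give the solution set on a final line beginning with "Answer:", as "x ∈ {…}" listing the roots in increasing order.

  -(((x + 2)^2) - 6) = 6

Step 1. [-(((x + 2)^2) - 6) = 6] LHS negated; negate both sides, so neg: ((x + 2)^2) - 6 = -6.
Step 2. [((x + 2)^2) - 6 = -6] the outer -6 inverts by adding 6. So sub: (x + 2)^2 = 0.
Step 3. [(x + 2)^2 = 0] √ both sides: 0 ≥ 0 gives two branches, so sqrt: x + 2 = 0.
Step 4. [x + 2 = 0] 2 comes off first (subtract 2). So sub: x = -2.

Answer: x ∈ {-2}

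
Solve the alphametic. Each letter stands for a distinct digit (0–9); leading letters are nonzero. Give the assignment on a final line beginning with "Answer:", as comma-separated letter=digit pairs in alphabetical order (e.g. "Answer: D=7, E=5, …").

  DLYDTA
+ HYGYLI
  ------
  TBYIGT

Step 1. [col 1: A + I ≡ T (mod 10)] no forcing yet in column 1 (carry-in 0); A=8 is free and consistent — try it. So A=8.
Step 2. [col 1: A + I ≡ T (mod 10)] column 1 (A + I ≡ T (mod 10), carry-in 0) doesn't pin I yet; pick I=6 and continue ⇒ I=6.
Step 3. [col 1: A + I ≡ T (mod 10)] column 1: given A=8, I=6, carry-in 0, and digits 6,8 already taken and all letters distinct, A+I≡T (mod 10) forces T=4, so T=4.
Step 4. [col 2: T + L ≡ G (mod 10)] no forcing yet in column 2 (carry-in 1); G=0 is free and consistent — try it, so G=0.
Step 5. [col 2: T + L ≡ G (mod 10)] in column 2 we have T+L≡G with carry-in 1; given T=4, G=0 and digits 0,4,6,8 already taken and all letters distinct, that pins L to 5, so L=5.
Step 6. [col 3: D + Y ≡ I (mod 10)] no forcing yet in column 3 (carry-in 1); D=3 is free and consistent — try it. So D=3.
Step 7. [col 3: D + Y ≡ I (mod 10)] in column 3 we have D+Y≡I with carry-in 1; given D=3, I=6 and digits 0,3,4,5,6,8 already taken and all letters distinct, that pins Y to 2. So Y=2.
Step 8. [col 5: L + Y ≡ B (mod 10)] column 5 reads L+Y+carry(0)=B with L=5, Y=2; with digits 0,2,3,4,5,6,8 already taken and all letters distinct, the only value for B is 7, so B=7.
Step 9. [col 6: D + H ≡ T (mod 10)] from column 6 (D=3, T=4, carry-in 0, digits 0,2,3,4,5,6,7,8 already taken and all letters distinct): H must equal 1 ⇒ H=1.

Answer: A=8, B=7, D=3, G=0, H=1, I=6, L=5, T=4, Y=2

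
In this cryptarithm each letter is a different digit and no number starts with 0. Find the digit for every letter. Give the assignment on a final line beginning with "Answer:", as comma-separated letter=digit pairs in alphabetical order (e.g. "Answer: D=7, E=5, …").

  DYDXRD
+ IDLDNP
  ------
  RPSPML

Step 1. [col 1: D + P ≡ L (mod 10)] column 1 (D + P ≡ L (mod 10), carry-in 0) doesn't pin L yet; pick L=3 and continue. So L=3.
Step 2. [col 1: D + P ≡ L (mod 10)] no forcing yet in column 1 (carry-in 0); D=6 is free and consistent — try it ⇒ D=6.
Step 3. [col 1: D + P ≡ L (mod 10)] in column 1 we have D+P≡L with carry-in 0; given D=6, L=3 and digits 3,6 already taken and all letters distinct, that pins P to 7 ⇒ P=7.
Step 4. [col 2: R + N ≡ M (mod 10)] column 2 (R + N ≡ M (mod 10), carry-in 1) doesn't pin R yet; pick R=8 and continue. So R=8.
Step 5. [col 2: R + N ≡ M (mod 10)] several values work for N in column 2 (R + N ≡ M (mod 10), carry-in 1); try N=5. So N=5.
Step 6. [col 2: R + N ≡ M (mod 10)] in column 2 we have R+N≡M with carry-in 1; given R=8, N=5 and digits 3,5,6,7,8 already taken and all letters distinct, that pins M to 4. So M=4.
Step 7. [col 3: X + D ≡ P (mod 10)] in column 3 we have X+D≡P with carry-in 1; given D=6, P=7 and digits 3,4,5,6,7,8 already taken and all letters distinct, that pins X to 0, so X=0.
Step 8. [col 4: D + L ≡ S (mod 10)] column 4 reads D+L+carry(0)=S with D=6, L=3; with digits 0,3,4,5,6,7,8 already taken and all letters distinct, the only value for S is 9 ⇒ S=9.
Step 9. [col 5: Y + D ≡ P (mod 10)] from column 5 (D=6, P=7, carry-in 0, digits 0,3,4,5,6,7,8,9 already taken and all letters distinct): Y must equal 1. So Y=1.
Step 10. [col 6: D + I ≡ R (mod 10)] column 6 reads D+I+carry(0)=R with D=6, R=8; with digits 0,1,3,4,5,6,7,8,9 already taken and all letters distinct, the only value for I is 2, so I=2.

Answer: D=6, I=2, L=3, M=4, N=5, P=7, R=8, S=9, X=0, Y=1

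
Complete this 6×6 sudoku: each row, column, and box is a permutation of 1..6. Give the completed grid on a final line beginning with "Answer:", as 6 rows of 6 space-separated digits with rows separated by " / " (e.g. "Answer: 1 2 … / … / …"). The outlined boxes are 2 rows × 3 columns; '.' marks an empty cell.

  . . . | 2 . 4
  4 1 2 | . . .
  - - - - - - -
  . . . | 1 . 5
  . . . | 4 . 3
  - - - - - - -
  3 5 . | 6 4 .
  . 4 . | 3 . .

Step 1. [r6c1∈{1,2,6}] box 5 places 2 nowhere but r6c1, so r6c1=2.
Step 2. [r3c1∈{6}] r3c1 has the single candidate 6, so r3c1=6.
Step 3. [r1c5∈{1,3,5,6}] row 1 places 1 nowhere but r1c5 ⇒ r1c5=1.
Step 4. [r5c3∈{1}] r5c3's peers cover all but 1 ⇒ r5c3=1.
Step 5. [r1c1∈{5}] r1c1 is down to just 5, so r1c1=5.
Step 6. [r4c2∈{2}] only 2 remains possible at r4c2. So r4c2=2.
Step 7. [r1c2∈{3,6}] across col 2, 6 lands solely at r1c2 ⇒ r1c2=6.
Step 8. [r2c5∈{3,5,6}] row 2 places 3 nowhere but r2c5 ⇒ r2c5=3.
Step 9. [r3c3∈{3,4}] r3c3 is the only open cell in row 3 admitting 4 ⇒ r3c3=4.
Step 10. [r2c4∈{5}] r2c4's peers cover all but 5, so r2c4=5.
Step 11. [r2c6∈{6}] r2c6 is down to just 6 ⇒ r2c6=6.
Step 12. [r4c3∈{5}] nothing but 5 survives at r4c3 ⇒ r4c3=5.
Step 13. [r3c5∈{2}] nothing but 2 survives at r3c5. So r3c5=2.
Step 14. [r6c3∈{6}] only 6 remains possible at r6c3. So r6c3=6.
Step 15. [r1c3∈{3}] r1c3's peers cover all but 3. So r1c3=3.
Step 16. [r6c6∈{1}] only 1 remains possible at r6c6, so r6c6=1.
Step 17. [r6c5∈{5}] nothing but 5 survives at r6c5. So r6c5=5.
Step 18. [r4c1∈{1}] only 1 remains possible at r4c1. So r4c1=1.
Step 19. [r5c6∈{2}] only 2 remains possible at r5c6, so r5c6=2.
Step 20. [r3c2∈{3}] r3c2 is down to just 3, so r3c2=3.
Step 21. [r4c5∈{6}] nothing but 6 survives at r4c5, so r4c5=6.

Answer: 5 6 3 2 1 4 / 4 1 2 5 3 6 / 6 3 4 1 2 5 / 1 2 5 4 6 3 / 3 5 1 6 4 2 / 2 4 6 3 5 1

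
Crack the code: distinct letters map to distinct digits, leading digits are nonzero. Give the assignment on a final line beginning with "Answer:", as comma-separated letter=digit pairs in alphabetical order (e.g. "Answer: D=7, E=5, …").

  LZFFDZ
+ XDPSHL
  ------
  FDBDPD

Step 1. [col 1: Z + L ≡ D (mod 10)] several values work for Z in column 1 (Z + L ≡ D (mod 10), carry-in 0); try Z=9 ⇒ Z=9.
Step 2. [col 1: Z + L ≡ D (mod 10)] column 1 (Z + L ≡ D (mod 10), carry-in 0) doesn't pin L yet; pick L=1 and continue, so L=1.
Step 3. [col 1: Z + L ≡ D (mod 10)] column 1 reads Z+L+carry(0)=D with Z=9, L=1; with digits 1,9 already taken and all letters distinct, the only value for D is 0, so D=0.
Step 4. [col 2: D + H ≡ P (mod 10)] no forcing yet in column 2 (carry-in 1); H=7 is free and consistent — try it. So H=7.
Step 5. [col 2: D + H ≡ P (mod 10)] in column 2 we have D+H≡P with carry-in 1; given D=0, H=7 and digits 0,1,7,9 already taken and all letters distinct, that pins P to 8, so P=8.
Step 6. [col 3: F + S ≡ D (mod 10)] F=4 is one option consistent with column 3 (F + S ≡ D (mod 10), carry-in 0) — take it ⇒ F=4.
Step 7. [col 3: F + S ≡ D (mod 10)] column 3: given F=4, D=0, carry-in 0, and digits 0,1,4,7,8,9 already taken and all letters distinct, F+S≡D (mod 10) forces S=6 ⇒ S=6.
Step 8. [col 4: F + P ≡ B (mod 10)] in column 4 we have F+P≡B with carry-in 1; given F=4, P=8 and digits 0,1,4,6,7,8,9 already taken and all letters distinct, that pins B to 3 ⇒ B=3.
Step 9. [col 6: L + X ≡ F (mod 10)] column 6 reads L+X+carry(1)=F with L=1, F=4; with digits 0,1,3,4,6,7,8,9 already taken and all letters distinct, the only value for X is 2, so X=2.

Answer: B=3, D=0, F=4, H=7, L=1, P=8, S=6, X=2, Z=9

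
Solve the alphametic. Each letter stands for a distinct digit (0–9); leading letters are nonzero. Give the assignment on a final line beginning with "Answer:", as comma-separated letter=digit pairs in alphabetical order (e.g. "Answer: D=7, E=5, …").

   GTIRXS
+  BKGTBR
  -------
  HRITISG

Step 1. [H] H is the leading digit of a 7-digit sum of two 6-digit numbers; the final carry is exactly 1. So H=1.
Step 2. [col 1: S + R ≡ G (mod 10)] column 1 (S + R ≡ G (mod 10), carry-in 0) doesn't pin S yet; pick S=4 and continue, so S=4.
Step 3. [col 1: S + R ≡ G (mod 10)] G=6 is one option consistent with column 1 (S + R ≡ G (mod 10), carry-in 0) — take it, so G=6.
Step 4. [col 1: S + R ≡ G (mod 10)] in column 1 we have S+R≡G with carry-in 0; given S=4, G=6 and digits 1,4,6 already taken and all letters distinct, that pins R to 2. So R=2.
Step 5. [col 2: X + B ≡ S (mod 10)] X=9 is one option consistent with column 2 (X + B ≡ S (mod 10), carry-in 0) — take it, so X=9.
Step 6. [col 2: X + B ≡ S (mod 10)] column 2: given X=9, S=4, carry-in 0, and digits 1,2,4,6,9 already taken and all letters distinct, X+B≡S (mod 10) forces B=5. So B=5.
Step 7. [col 3: R + T ≡ I (mod 10)] column 3 (R + T ≡ I (mod 10), carry-in 1) doesn't pin I yet; pick I=0 and continue ⇒ I=0.
Step 8. [col 3: R + T ≡ I (mod 10)] column 3: given R=2, I=0, carry-in 1, and digits 0,1,2,4,5,6,9 already taken and all letters distinct, R+T≡I (mod 10) forces T=7 ⇒ T=7.
Step 9. [col 5: T + K ≡ I (mod 10)] column 5 reads T+K+carry(0)=I with T=7, I=0; with digits 0,1,2,4,5,6,7,9 already taken and all letters distinct, the only value for K is 3, so K=3.

Answer: B=5, G=6, H=1, I=0, K=3, R=2, S=4, T=7, X=9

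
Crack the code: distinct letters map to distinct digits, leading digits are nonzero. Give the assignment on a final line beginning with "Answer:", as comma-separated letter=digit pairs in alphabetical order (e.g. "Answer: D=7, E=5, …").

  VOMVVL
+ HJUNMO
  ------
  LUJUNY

Step 1. [col 1: L + O ≡ Y (mod 10)] column 1 (L + O ≡ Y (mod 10), carry-in 0) doesn't pin L yet; pick L=7 and continue ⇒ L=7.
Step 2. [col 1: L + O ≡ Y (mod 10)] O=3 is one option consistent with column 1 (L + O ≡ Y (mod 10), carry-in 0) — take it. So O=3.
Step 3. [col 1: L + O ≡ Y (mod 10)] column 1: given L=7, O=3, carry-in 0, and digits 3,7 already taken and all letters distinct, L+O≡Y (mod 10) forces Y=0, so Y=0.
Step 4. [col 2: V + M ≡ N (mod 10)] M=6 is one option consistent with column 2 (V + M ≡ N (mod 10), carry-in 1) — take it ⇒ M=6.
Step 5. [col 2: V + M ≡ N (mod 10)] no forcing yet in column 2 (carry-in 1); V=2 is free and consistent — try it, so V=2.
Step 6. [col 2: V + M ≡ N (mod 10)] column 2 reads V+M+carry(1)=N with V=2, M=6; with digits 0,2,3,6,7 already taken and all letters distinct, the only value for N is 9. So N=9.
Step 7. [col 3: V + N ≡ U (mod 10)] from column 3 (V=2, N=9, carry-in 0, digits 0,2,3,6,7,9 already taken and all letters distinct): U must equal 1 ⇒ U=1.
Step 8. [col 4: M + U ≡ J (mod 10)] from column 4 (M=6, U=1, carry-in 1, digits 0,1,2,3,6,7,9 already taken and all letters distinct): J must equal 8, so J=8.
Step 9. [col 6: V + H ≡ L (mod 10)] in column 6 we have V+H≡L with carry-in 1; given V=2, L=7 and digits 0,1,2,3,6,7,8,9 already taken and all letters distinct, that pins H to 4 ⇒ H=4.

Answer: H=4, J=8, L=7, M=6, N=9, O=3, U=1, V=2, Y=0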